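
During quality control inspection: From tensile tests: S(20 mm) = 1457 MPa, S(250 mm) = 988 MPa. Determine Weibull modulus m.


Formula: m = ln(L1/L2) / ln(S2/S1)
Step 1: ln(L1/L2) = ln(20/250) = -2.52573
Step 2: S2/S1 = 988/1457 = 0.67811
Step 3: ln(S2/S1) = ln(0.67811) = -0.38845
Step 4: m = -2.52573 / -0.38845 = 6.50

6.50 (Weibull m)


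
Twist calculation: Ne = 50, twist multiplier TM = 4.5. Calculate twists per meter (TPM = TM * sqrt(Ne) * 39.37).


Formula: TPM = TM * sqrt(Ne) * 39.37
Step 1: sqrt(Ne) = sqrt(50) = 7.0711
Step 2: TM * sqrt(Ne) = 4.5 * 7.0711 = 31.82
Step 3: TPM = 31.82 * 39.37 = 1253 twists/m

1253 twists/m


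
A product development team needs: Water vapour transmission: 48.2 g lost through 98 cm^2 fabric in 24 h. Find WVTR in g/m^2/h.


Formula: WVTR = mass_loss / (area * time)
Step 1: Convert area: 98 cm^2 = 0.0098 m^2
Step 2: WVTR = 48.2 g / (0.0098 m^2 * 24 h)
Step 3: WVTR = 48.2 / 0.2352 = 204.9 g/m^2/h

204.9 g/m^2/h


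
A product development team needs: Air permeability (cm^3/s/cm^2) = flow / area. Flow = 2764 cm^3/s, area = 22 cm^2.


Formula: Air Permeability = Airflow / Test Area
AP = 2764 cm^3/s / 22 cm^2
AP = 125.6 cm^3/s/cm^2

125.6 cm^3/s/cm^2


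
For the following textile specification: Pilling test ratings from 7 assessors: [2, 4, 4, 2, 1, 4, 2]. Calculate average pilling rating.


Formula: Mean = sum / count
Sum = 2 + 4 + 4 + 2 + 1 + 4 + 2 = 19
Mean = 19 / 7 = 2.7

2.7


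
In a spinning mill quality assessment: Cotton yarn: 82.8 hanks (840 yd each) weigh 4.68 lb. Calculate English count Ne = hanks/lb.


Formula: Ne = hanks / mass_lb
Substituting: Ne = 82.8 / 4.68
Ne = 17.7

17.7 Ne


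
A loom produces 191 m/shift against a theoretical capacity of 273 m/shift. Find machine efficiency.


Formula: Efficiency% = (Actual output / Theoretical output) * 100
Efficiency% = (191 / 273) * 100
Efficiency% = 0.699634 * 100 = 69.9634% ≈ 70.0%

70.0%


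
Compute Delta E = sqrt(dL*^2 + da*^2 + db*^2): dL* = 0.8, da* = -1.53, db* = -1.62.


Formula: Delta E = sqrt(dL*^2 + da*^2 + db*^2)
Step 1: dL*^2 = 0.8^2 = 0.64
Step 2: da*^2 = (-1.53)^2 = 2.3409
Step 3: db*^2 = (-1.62)^2 = 2.6244
Step 4: Sum = 0.64 + 2.3409 + 2.6244 = 5.6053
Step 5: Delta E = sqrt(5.6053) = 2.37

2.37 Delta E


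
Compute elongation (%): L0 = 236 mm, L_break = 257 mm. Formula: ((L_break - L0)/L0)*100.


Formula: Elongation (%) = ((L_break - L0) / L0) * 100
Step 1: Extension = 257 - 236 = 21 mm
Step 2: Elongation = (21 / 236) * 100
Step 3: Elongation = 0.088983 * 100 = 8.8983% ≈ 8.9%

8.9%


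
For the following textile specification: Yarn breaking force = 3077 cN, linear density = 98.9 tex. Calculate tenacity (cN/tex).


Formula: Tenacity = Breaking force / Linear density
Tenacity = 3077 cN / 98.9 tex
Tenacity = 31.11 cN/tex

31.11 cN/tex


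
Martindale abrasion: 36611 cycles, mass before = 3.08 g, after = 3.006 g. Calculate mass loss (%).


Formula: Mass loss% = ((m_before - m_after) / m_before) * 100
Step 1: Mass loss = 3.08 - 3.006 = 0.074 g
Step 2: Ratio = 0.074 / 3.08 = 0.024026
Step 3: Mass loss% = 0.024026 * 100 = 2.4026% ≈ 2.40%

2.40%


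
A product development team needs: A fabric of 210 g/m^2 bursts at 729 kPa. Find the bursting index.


Formula: Bursting Index = Bursting Strength / Fabric GSM
BI = 729 kPa / 210 g/m^2
BI = 3.471 kPa/(g/m^2)

3.471 kPa/(g/m^2)


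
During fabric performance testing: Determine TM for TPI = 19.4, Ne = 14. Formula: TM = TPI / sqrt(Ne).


Formula: TM = TPI / sqrt(Ne)
Step 1: sqrt(Ne) = sqrt(14) = 3.7417
Step 2: TM = 19.4 / 3.7417 = 5.18

5.18 TM


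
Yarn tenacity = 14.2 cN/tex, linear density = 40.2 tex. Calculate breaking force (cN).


Formula: Breaking force = Tenacity * Linear density
F = 14.2 cN/tex * 40.2 tex
F = 570.84 cN

570.84 cN


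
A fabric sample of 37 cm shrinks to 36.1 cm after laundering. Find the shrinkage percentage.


Formula: Shrinkage% = ((L_before - L_after) / L_before) * 100
Step 1: Shrinkage = 37 - 36.1 = 0.9 cm
Step 2: Shrinkage% = (0.9 / 37) * 100
Step 3: Shrinkage% = 0.024324 * 100 = 2.4324% ≈ 2.4%

2.4%


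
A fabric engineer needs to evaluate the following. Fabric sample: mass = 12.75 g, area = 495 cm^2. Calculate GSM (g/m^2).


Formula: GSM = mass_g / area_m2
Step 1: Convert area: 495 cm^2 = 495 / 10000 = 0.0495 m^2
Step 2: GSM = 12.75 g / 0.0495 m^2 = 257.6 g/m^2

257.6 g/m^2


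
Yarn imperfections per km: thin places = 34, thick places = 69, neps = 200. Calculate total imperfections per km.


Formula: Total = thin places + thick places + neps
Total = 34 + 69 + 200
Total = 303 imperfections/km

303 imperfections/km


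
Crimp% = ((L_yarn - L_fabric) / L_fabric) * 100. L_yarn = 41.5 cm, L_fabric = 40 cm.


Formula: Crimp% = ((L_yarn - L_fabric) / L_fabric) * 100
Step 1: Extension = 41.5 - 40 = 1.5 cm
Step 2: Crimp% = (1.5 / 40) * 100
Step 3: Crimp% = 0.0375 * 100 = 3.75% ≈ 3.8%

3.8%


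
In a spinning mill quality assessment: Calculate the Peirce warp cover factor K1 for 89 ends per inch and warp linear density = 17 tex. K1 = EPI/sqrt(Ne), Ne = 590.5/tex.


Formula: K1 = EPI / sqrt(Ne), with Ne = 590.5 / tex_warp
Step 1: Ne = 590.5 / 17 = 34.735
Step 2: sqrt(Ne) = sqrt(34.735) = 5.8936
Step 3: K1 = 89 / 5.8936 = 15.1

15.1


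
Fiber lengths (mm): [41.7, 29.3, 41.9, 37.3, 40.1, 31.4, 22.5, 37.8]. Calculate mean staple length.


Formula: Mean = sum of lengths / count
Sum = 41.7 + 29.3 + 41.9 + 37.3 + 40.1 + 31.4 + 22.5 + 37.8
Sum = 282.0 mm
Mean = 282.0 / 8 = 35.25 mm

35.25 mm


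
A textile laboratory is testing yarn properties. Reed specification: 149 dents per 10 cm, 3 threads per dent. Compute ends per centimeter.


Formula: EPC = (dents per 10 cm * ends per dent) / 10
Step 1: Total ends per 10 cm = 149 * 3 = 447
Step 2: EPC = 447 / 10 = 44.7 ends/cm

44.7 ends/cm


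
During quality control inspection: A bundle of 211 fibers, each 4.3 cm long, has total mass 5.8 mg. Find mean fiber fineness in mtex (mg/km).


Formula: fineness (mtex) = mass (mg) / total length (km) = (mass_mg / total_length_m) * 1000
Step 1: Convert fiber length: 4.3 cm = 0.043 m
Step 2: Total fiber length = 211 * 0.043 = 9.073 m
Step 3: Linear density = 5.8 mg / 9.073 m = 0.6393 mg/m
Step 4: fineness = 0.6393 * 1000 = 639.3 mtex

639.3 mtex


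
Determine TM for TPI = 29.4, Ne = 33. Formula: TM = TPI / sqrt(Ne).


Formula: TM = TPI / sqrt(Ne)
Step 1: sqrt(Ne) = sqrt(33) = 5.7446
Step 2: TM = 29.4 / 5.7446 = 5.12

5.12 TM


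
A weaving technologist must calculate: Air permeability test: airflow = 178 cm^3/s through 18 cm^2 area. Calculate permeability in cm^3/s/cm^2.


Formula: Air Permeability = Airflow / Test Area
AP = 178 cm^3/s / 18 cm^2
AP = 9.9 cm^3/s/cm^2

9.9 cm^3/s/cm^2


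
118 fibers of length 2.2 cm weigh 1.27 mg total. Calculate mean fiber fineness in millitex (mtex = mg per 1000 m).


Formula: fineness (mtex) = mass (mg) / total length (km) = (mass_mg / total_length_m) * 1000
Step 1: Convert fiber length: 2.2 cm = 0.022 m
Step 2: Total fiber length = 118 * 0.022 = 2.596 m
Step 3: Linear density = 1.27 mg / 2.596 m = 0.4892 mg/m
Step 4: fineness = 0.4892 * 1000 = 489.2 mtex

489.2 mtex


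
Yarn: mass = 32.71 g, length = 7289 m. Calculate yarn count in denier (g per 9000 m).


Formula: den = (mass_g / length_m) * 9000
Substituting: den = (32.71 / 7289) * 9000
Intermediate: 32.71 / 7289 = 0.00448758 g/m
den = 0.00448758 * 9000 = 40.4 denier

40.4 denier


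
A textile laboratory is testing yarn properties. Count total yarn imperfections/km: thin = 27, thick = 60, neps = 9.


Formula: Total = thin places + thick places + neps
Total = 27 + 60 + 9
Total = 96 imperfections/km

96 imperfections/km


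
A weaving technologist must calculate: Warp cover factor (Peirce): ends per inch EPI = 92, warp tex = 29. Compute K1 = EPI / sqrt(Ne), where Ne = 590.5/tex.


Formula: K1 = EPI / sqrt(Ne), with Ne = 590.5 / tex_warp
Step 1: Ne = 590.5 / 29 = 20.362
Step 2: sqrt(Ne) = sqrt(20.362) = 4.5124
Step 3: K1 = 92 / 4.5124 = 20.4

20.4


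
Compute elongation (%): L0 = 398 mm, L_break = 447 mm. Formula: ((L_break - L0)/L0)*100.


Formula: Elongation (%) = ((L_break - L0) / L0) * 100
Step 1: Extension = 447 - 398 = 49 mm
Step 2: Elongation = (49 / 398) * 100
Step 3: Elongation = 0.123116 * 100 = 12.3116% ≈ 12.3%

12.3%


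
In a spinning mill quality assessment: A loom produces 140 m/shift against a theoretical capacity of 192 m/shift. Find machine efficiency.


Formula: Efficiency% = (Actual output / Theoretical output) * 100
Efficiency% = (140 / 192) * 100
Efficiency% = 0.729167 * 100 = 72.9167% ≈ 72.9%

72.9%


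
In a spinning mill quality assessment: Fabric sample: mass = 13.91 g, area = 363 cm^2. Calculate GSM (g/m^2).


Formula: GSM = mass_g / area_m2
Step 1: Convert area: 363 cm^2 = 363 / 10000 = 0.0363 m^2
Step 2: GSM = 13.91 g / 0.0363 m^2 = 383.2 g/m^2

383.2 g/m^2


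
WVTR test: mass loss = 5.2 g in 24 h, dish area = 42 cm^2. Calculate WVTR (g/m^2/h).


Formula: WVTR = mass_loss / (area * time)
Step 1: Convert area: 42 cm^2 = 0.0042 m^2
Step 2: WVTR = 5.2 g / (0.0042 m^2 * 24 h)
Step 3: WVTR = 5.2 / 0.1008 = 51.6 g/m^2/h

51.6 g/m^2/h


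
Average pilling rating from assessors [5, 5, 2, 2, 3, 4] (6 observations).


Formula: Mean = sum / count
Sum = 5 + 5 + 2 + 2 + 3 + 4 = 21
Mean = 21 / 6 = 3.5

3.5


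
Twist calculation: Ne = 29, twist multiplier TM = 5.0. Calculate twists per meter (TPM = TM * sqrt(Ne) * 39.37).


Formula: TPM = TM * sqrt(Ne) * 39.37
Step 1: sqrt(Ne) = sqrt(29) = 5.3852
Step 2: TM * sqrt(Ne) = 5.0 * 5.3852 = 26.926
Step 3: TPM = 26.926 * 39.37 = 1060 twists/m

1060 twists/m


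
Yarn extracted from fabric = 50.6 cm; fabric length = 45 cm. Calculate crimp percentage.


Formula: Crimp% = ((L_yarn - L_fabric) / L_fabric) * 100
Step 1: Extension = 50.6 - 45 = 5.6 cm
Step 2: Crimp% = (5.6 / 45) * 100
Step 3: Crimp% = 0.124444 * 100 = 12.4444% ≈ 12.4%

12.4%


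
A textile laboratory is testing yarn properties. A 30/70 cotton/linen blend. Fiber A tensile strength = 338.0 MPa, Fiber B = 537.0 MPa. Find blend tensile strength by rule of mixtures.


Formula: Blend property = (fraction_A * property_A) + (fraction_B * property_B)
Step 1: Contribution A = 30/100 * 338.0 MPa = 101.4 MPa
Step 2: Contribution B = 70/100 * 537.0 MPa = 375.9 MPa
Step 3: Blend tensile strength = 101.4 + 375.9 = 477.3 MPa

477.3 MPa


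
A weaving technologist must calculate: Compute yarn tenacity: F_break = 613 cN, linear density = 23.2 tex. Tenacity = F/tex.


Formula: Tenacity = Breaking force / Linear density
Tenacity = 613 cN / 23.2 tex
Tenacity = 26.42 cN/tex

26.42 cN/tex


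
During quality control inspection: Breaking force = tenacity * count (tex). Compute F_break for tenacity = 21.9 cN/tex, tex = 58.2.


Formula: Breaking force = Tenacity * Linear density
F = 21.9 cN/tex * 58.2 tex
F = 1274.58 cN

1274.58 cN


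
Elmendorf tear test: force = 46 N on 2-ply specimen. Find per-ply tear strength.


Formula: Per-ply strength = Total force / Number of plies
Per-ply = 46 N / 2
Per-ply = 23 N

23 N


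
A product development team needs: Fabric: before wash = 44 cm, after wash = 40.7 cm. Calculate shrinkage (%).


Formula: Shrinkage% = ((L_before - L_after) / L_before) * 100
Step 1: Shrinkage = 44 - 40.7 = 3.3 cm
Step 2: Shrinkage% = (3.3 / 44) * 100
Step 3: Shrinkage% = 0.075 * 100 = 7.5%

7.5%


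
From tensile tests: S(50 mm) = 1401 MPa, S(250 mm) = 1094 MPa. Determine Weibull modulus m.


Formula: m = ln(L1/L2) / ln(S2/S1)
Step 1: ln(L1/L2) = ln(50/250) = -1.60944
Step 2: S2/S1 = 1094/1401 = 0.78087
Step 3: ln(S2/S1) = ln(0.78087) = -0.24735
Step 4: m = -1.60944 / -0.24735 = 6.51

6.51 (Weibull m)


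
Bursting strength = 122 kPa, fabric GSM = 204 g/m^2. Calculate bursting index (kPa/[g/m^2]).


Formula: Bursting Index = Bursting Strength / Fabric GSM
BI = 122 kPa / 204 g/m^2
BI = 0.598 kPa/(g/m^2)

0.598 kPa/(g/m^2)


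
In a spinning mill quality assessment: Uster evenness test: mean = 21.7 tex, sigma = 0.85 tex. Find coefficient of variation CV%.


Formula: CV% = (standard deviation / mean) * 100
Step 1: Ratio = 0.85 / 21.7 = 0.039171
Step 2: CV% = 0.039171 * 100 = 3.9171% ≈ 3.9%

3.9%


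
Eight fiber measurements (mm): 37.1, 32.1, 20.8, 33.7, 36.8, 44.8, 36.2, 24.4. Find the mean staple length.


Formula: Mean = sum of lengths / count
Sum = 37.1 + 32.1 + 20.8 + 33.7 + 36.8 + 44.8 + 36.2 + 24.4
Sum = 265.9 mm
Mean = 265.9 / 8 = 33.24 mm

33.24 mm


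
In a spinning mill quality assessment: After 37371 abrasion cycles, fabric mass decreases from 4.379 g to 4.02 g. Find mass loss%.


Formula: Mass loss% = ((m_before - m_after) / m_before) * 100
Step 1: Mass loss = 4.379 - 4.02 = 0.359 g
Step 2: Ratio = 0.359 / 4.379 = 0.0819822
Step 3: Mass loss% = 0.0819822 * 100 = 8.19822% ≈ 8.20%

8.20%


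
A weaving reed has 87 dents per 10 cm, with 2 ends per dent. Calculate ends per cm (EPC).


Formula: EPC = (dents per 10 cm * ends per dent) / 10
Step 1: Total ends per 10 cm = 87 * 2 = 174
Step 2: EPC = 174 / 10 = 17.4 ends/cm

17.4 ends/cm


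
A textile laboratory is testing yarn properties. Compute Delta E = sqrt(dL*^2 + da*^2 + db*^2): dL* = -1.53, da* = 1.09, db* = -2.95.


Formula: Delta E = sqrt(dL*^2 + da*^2 + db*^2)
Step 1: dL*^2 = (-1.53)^2 = 2.3409
Step 2: da*^2 = 1.09^2 = 1.1881
Step 3: db*^2 = (-2.95)^2 = 8.7025
Step 4: Sum = 2.3409 + 1.1881 + 8.7025 = 12.2315
Step 5: Delta E = sqrt(12.2315) = 3.5

3.5 Delta E


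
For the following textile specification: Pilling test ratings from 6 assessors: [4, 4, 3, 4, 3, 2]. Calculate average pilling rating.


Formula: Mean = sum / count
Sum = 4 + 4 + 3 + 4 + 3 + 2 = 20
Mean = 20 / 6 = 3.3

3.3


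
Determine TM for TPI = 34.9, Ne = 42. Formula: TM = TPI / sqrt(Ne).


Formula: TM = TPI / sqrt(Ne)
Step 1: sqrt(Ne) = sqrt(42) = 6.4807
Step 2: TM = 34.9 / 6.4807 = 5.39

5.39 TM


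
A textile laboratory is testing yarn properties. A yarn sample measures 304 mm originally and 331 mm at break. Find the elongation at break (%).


Formula: Elongation (%) = ((L_break - L0) / L0) * 100
Step 1: Extension = 331 - 304 = 27 mm
Step 2: Elongation = (27 / 304) * 100
Step 3: Elongation = 0.088816 * 100 = 8.8816% ≈ 8.9%

8.9%


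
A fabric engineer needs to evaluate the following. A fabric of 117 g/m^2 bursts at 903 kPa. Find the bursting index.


Formula: Bursting Index = Bursting Strength / Fabric GSM
BI = 903 kPa / 117 g/m^2
BI = 7.718 kPa/(g/m^2)

7.718 kPa/(g/m^2)


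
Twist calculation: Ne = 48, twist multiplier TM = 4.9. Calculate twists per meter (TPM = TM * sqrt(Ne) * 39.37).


Formula: TPM = TM * sqrt(Ne) * 39.37
Step 1: sqrt(Ne) = sqrt(48) = 6.9282
Step 2: TM * sqrt(Ne) = 4.9 * 6.9282 = 33.9482
Step 3: TPM = 33.9482 * 39.37 = 1337 twists/m

1337 twists/m


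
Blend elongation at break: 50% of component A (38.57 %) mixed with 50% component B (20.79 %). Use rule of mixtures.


Formula: Blend property = (fraction_A * property_A) + (fraction_B * property_B)
Step 1: Contribution A = 50/100 * 38.57 % = 19.285 %
Step 2: Contribution B = 50/100 * 20.79 % = 10.395 %
Step 3: Blend elongation at break = 19.285 + 10.395 = 29.68 %

29.68 %


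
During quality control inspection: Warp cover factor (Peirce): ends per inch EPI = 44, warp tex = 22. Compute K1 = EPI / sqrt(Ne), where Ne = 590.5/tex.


Formula: K1 = EPI / sqrt(Ne), with Ne = 590.5 / tex_warp
Step 1: Ne = 590.5 / 22 = 26.841
Step 2: sqrt(Ne) = sqrt(26.841) = 5.1808
Step 3: K1 = 44 / 5.1808 = 8.5

8.5


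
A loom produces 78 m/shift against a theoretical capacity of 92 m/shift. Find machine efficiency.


Formula: Efficiency% = (Actual output / Theoretical output) * 100
Efficiency% = (78 / 92) * 100
Efficiency% = 0.847826 * 100 = 84.7826% ≈ 84.8%

84.8%


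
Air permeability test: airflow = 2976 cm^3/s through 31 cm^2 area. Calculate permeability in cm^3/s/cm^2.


Formula: Air Permeability = Airflow / Test Area
AP = 2976 cm^3/s / 31 cm^2
AP = 96.0 cm^3/s/cm^2

96.0 cm^3/s/cm^2


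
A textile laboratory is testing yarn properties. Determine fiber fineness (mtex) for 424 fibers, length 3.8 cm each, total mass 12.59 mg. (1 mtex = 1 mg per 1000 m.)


Formula: fineness (mtex) = mass (mg) / total length (km) = (mass_mg / total_length_m) * 1000
Step 1: Convert fiber length: 3.8 cm = 0.038 m
Step 2: Total fiber length = 424 * 0.038 = 16.112 m
Step 3: Linear density = 12.59 mg / 16.112 m = 0.7814 mg/m
Step 4: fineness = 0.7814 * 1000 = 781.4 mtex

781.4 mtex


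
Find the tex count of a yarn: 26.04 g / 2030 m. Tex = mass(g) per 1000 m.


Formula: Tex = (mass_g / length_m) * 1000
Substituting: Tex = (26.04 / 2030) * 1000
Intermediate: 26.04 / 2030 = 0.01282759 g/m
Tex = 0.01282759 * 1000 = 12.83 tex

12.83 tex


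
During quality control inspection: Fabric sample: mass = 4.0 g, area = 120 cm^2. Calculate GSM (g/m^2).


Formula: GSM = mass_g / area_m2
Step 1: Convert area: 120 cm^2 = 120 / 10000 = 0.012 m^2
Step 2: GSM = 4.0 g / 0.012 m^2 = 333.3 g/m^2

333.3 g/m^2


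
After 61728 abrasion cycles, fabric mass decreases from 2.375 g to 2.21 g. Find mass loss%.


Formula: Mass loss% = ((m_before - m_after) / m_before) * 100
Step 1: Mass loss = 2.375 - 2.21 = 0.165 g
Step 2: Ratio = 0.165 / 2.375 = 0.0694737
Step 3: Mass loss% = 0.0694737 * 100 = 6.94737% ≈ 6.95%

6.95%


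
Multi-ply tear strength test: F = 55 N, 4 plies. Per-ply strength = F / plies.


Formula: Per-ply strength = Total force / Number of plies
Per-ply = 55 N / 4
Per-ply = 13.75 N

13.75 N


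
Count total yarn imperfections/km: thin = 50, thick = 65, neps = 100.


Formula: Total = thin places + thick places + neps
Total = 50 + 65 + 100
Total = 215 imperfections/km

215 imperfections/km


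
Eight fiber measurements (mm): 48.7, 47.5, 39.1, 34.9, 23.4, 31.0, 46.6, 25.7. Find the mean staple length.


Formula: Mean = sum of lengths / count
Sum = 48.7 + 47.5 + 39.1 + 34.9 + 23.4 + 31.0 + 46.6 + 25.7
Sum = 296.9 mm
Mean = 296.9 / 8 = 37.11 mm

37.11 mm


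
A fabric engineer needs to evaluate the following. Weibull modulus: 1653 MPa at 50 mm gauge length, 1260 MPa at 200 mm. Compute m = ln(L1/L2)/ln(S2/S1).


Formula: m = ln(L1/L2) / ln(S2/S1)
Step 1: ln(L1/L2) = ln(50/200) = -1.38629
Step 2: S2/S1 = 1260/1653 = 0.76225
Step 3: ln(S2/S1) = ln(0.76225) = -0.27148
Step 4: m = -1.38629 / -0.27148 = 5.11

5.11 (Weibull m)


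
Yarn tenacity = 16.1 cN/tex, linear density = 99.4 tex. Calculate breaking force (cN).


Formula: Breaking force = Tenacity * Linear density
F = 16.1 cN/tex * 99.4 tex
F = 1600.34 cN

1600.34 cN


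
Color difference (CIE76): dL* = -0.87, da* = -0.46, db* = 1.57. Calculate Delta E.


Formula: Delta E = sqrt(dL*^2 + da*^2 + db*^2)
Step 1: dL*^2 = (-0.87)^2 = 0.7569
Step 2: da*^2 = (-0.46)^2 = 0.2116
Step 3: db*^2 = 1.57^2 = 2.4649
Step 4: Sum = 0.7569 + 0.2116 + 2.4649 = 3.4334
Step 5: Delta E = sqrt(3.4334) = 1.85

1.85 Delta E


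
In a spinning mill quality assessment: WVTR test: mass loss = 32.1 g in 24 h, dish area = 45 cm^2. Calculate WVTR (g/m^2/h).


Formula: WVTR = mass_loss / (area * time)
Step 1: Convert area: 45 cm^2 = 0.0045 m^2
Step 2: WVTR = 32.1 g / (0.0045 m^2 * 24 h)
Step 3: WVTR = 32.1 / 0.108 = 297.2 g/m^2/h

297.2 g/m^2/h


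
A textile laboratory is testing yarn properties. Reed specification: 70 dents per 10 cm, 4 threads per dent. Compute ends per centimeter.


Formula: EPC = (dents per 10 cm * ends per dent) / 10
Step 1: Total ends per 10 cm = 70 * 4 = 280
Step 2: EPC = 280 / 10 = 28.0 ends/cm

28.0 ends/cm


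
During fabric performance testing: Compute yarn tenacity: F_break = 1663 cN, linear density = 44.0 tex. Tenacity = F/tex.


Formula: Tenacity = Breaking force / Linear density
Tenacity = 1663 cN / 44.0 tex
Tenacity = 37.80 cN/tex

37.80 cN/tex


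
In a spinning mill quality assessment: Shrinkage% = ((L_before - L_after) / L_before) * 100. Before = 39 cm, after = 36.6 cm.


Formula: Shrinkage% = ((L_before - L_after) / L_before) * 100
Step 1: Shrinkage = 39 - 36.6 = 2.4 cm
Step 2: Shrinkage% = (2.4 / 39) * 100
Step 3: Shrinkage% = 0.061538 * 100 = 6.1538% ≈ 6.2%

6.2%


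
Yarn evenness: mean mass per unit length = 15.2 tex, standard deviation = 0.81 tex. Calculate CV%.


Formula: CV% = (standard deviation / mean) * 100
Step 1: Ratio = 0.81 / 15.2 = 0.053289
Step 2: CV% = 0.053289 * 100 = 5.3289% ≈ 5.3%

5.3%


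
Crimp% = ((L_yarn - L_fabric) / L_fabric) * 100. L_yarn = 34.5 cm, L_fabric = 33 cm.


Formula: Crimp% = ((L_yarn - L_fabric) / L_fabric) * 100
Step 1: Extension = 34.5 - 33 = 1.5 cm
Step 2: Crimp% = (1.5 / 33) * 100
Step 3: Crimp% = 0.045455 * 100 = 4.5455% ≈ 4.5%

4.5%


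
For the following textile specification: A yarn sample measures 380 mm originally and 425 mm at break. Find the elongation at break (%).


Formula: Elongation (%) = ((L_break - L0) / L0) * 100
Step 1: Extension = 425 - 380 = 45 mm
Step 2: Elongation = (45 / 380) * 100
Step 3: Elongation = 0.118421 * 100 = 11.8421% ≈ 11.8%

11.8%


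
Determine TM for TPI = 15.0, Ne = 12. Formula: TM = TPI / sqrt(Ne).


Formula: TM = TPI / sqrt(Ne)
Step 1: sqrt(Ne) = sqrt(12) = 3.4641
Step 2: TM = 15.0 / 3.4641 = 4.33

4.33 TM


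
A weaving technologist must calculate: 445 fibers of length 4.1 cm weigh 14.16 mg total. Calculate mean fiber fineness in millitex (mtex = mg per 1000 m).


Formula: fineness (mtex) = mass (mg) / total length (km) = (mass_mg / total_length_m) * 1000
Step 1: Convert fiber length: 4.1 cm = 0.041 m
Step 2: Total fiber length = 445 * 0.041 = 18.245 m
Step 3: Linear density = 14.16 mg / 18.245 m = 0.7761 mg/m
Step 4: fineness = 0.7761 * 1000 = 776.1 mtex

776.1 mtex


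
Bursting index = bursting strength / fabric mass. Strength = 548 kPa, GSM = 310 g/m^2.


Formula: Bursting Index = Bursting Strength / Fabric GSM
BI = 548 kPa / 310 g/m^2
BI = 1.768 kPa/(g/m^2)

1.768 kPa/(g/m^2)


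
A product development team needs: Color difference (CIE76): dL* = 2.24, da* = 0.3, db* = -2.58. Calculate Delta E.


Formula: Delta E = sqrt(dL*^2 + da*^2 + db*^2)
Step 1: dL*^2 = 2.24^2 = 5.0176
Step 2: da*^2 = 0.3^2 = 0.09
Step 3: db*^2 = (-2.58)^2 = 6.6564
Step 4: Sum = 5.0176 + 0.09 + 6.6564 = 11.764
Step 5: Delta E = sqrt(11.764) = 3.43

3.43 Delta E


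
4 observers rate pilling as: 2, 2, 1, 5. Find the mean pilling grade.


Formula: Mean = sum / count
Sum = 2 + 2 + 1 + 5 = 10
Mean = 10 / 4 = 2.5

2.5


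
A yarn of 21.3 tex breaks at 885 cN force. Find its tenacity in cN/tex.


Formula: Tenacity = Breaking force / Linear density
Tenacity = 885 cN / 21.3 tex
Tenacity = 41.55 cN/tex

41.55 cN/tex


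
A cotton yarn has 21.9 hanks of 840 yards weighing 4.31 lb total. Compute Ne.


Formula: Ne = hanks / mass_lb
Substituting: Ne = 21.9 / 4.31
Ne = 5.1

5.1 Ne


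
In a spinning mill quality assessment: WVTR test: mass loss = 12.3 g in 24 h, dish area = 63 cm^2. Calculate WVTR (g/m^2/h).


Formula: WVTR = mass_loss / (area * time)
Step 1: Convert area: 63 cm^2 = 0.0063 m^2
Step 2: WVTR = 12.3 g / (0.0063 m^2 * 24 h)
Step 3: WVTR = 12.3 / 0.1512 = 81.3 g/m^2/h

81.3 g/m^2/h


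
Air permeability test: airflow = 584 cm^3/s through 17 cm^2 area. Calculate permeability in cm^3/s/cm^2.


Formula: Air Permeability = Airflow / Test Area
AP = 584 cm^3/s / 17 cm^2
AP = 34.4 cm^3/s/cm^2

34.4 cm^3/s/cm^2


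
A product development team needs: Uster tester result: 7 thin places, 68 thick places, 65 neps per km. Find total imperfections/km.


Formula: Total = thin places + thick places + neps
Total = 7 + 68 + 65
Total = 140 imperfections/km

140 imperfections/km


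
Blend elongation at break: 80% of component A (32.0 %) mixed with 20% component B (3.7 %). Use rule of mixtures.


Formula: Blend property = (fraction_A * property_A) + (fraction_B * property_B)
Step 1: Contribution A = 80/100 * 32.0 % = 25.6 %
Step 2: Contribution B = 20/100 * 3.7 % = 0.74 %
Step 3: Blend elongation at break = 25.6 + 0.74 = 26.34 %

26.34 %


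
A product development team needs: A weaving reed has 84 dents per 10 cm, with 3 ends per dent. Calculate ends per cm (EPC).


Formula: EPC = (dents per 10 cm * ends per dent) / 10
Step 1: Total ends per 10 cm = 84 * 3 = 252
Step 2: EPC = 252 / 10 = 25.2 ends/cm

25.2 ends/cm


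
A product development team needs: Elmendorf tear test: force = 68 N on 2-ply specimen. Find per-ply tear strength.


Formula: Per-ply strength = Total force / Number of plies
Per-ply = 68 N / 2
Per-ply = 34 N

34 N


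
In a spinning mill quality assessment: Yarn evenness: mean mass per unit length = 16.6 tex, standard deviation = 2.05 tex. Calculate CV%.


Formula: CV% = (standard deviation / mean) * 100
Step 1: Ratio = 2.05 / 16.6 = 0.123494
Step 2: CV% = 0.123494 * 100 = 12.3494% ≈ 12.3%

12.3%


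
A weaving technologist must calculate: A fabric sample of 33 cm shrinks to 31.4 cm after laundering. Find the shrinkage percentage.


Formula: Shrinkage% = ((L_before - L_after) / L_before) * 100
Step 1: Shrinkage = 33 - 31.4 = 1.6 cm
Step 2: Shrinkage% = (1.6 / 33) * 100
Step 3: Shrinkage% = 0.048485 * 100 = 4.8485% ≈ 4.8%

4.8%


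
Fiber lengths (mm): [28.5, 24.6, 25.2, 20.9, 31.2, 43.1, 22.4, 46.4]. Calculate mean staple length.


Formula: Mean = sum of lengths / count
Sum = 28.5 + 24.6 + 25.2 + 20.9 + 31.2 + 43.1 + 22.4 + 46.4
Sum = 242.3 mm
Mean = 242.3 / 8 = 30.29 mm

30.29 mm


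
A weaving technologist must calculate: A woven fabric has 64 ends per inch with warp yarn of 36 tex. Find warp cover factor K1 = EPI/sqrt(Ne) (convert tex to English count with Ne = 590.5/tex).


Formula: K1 = EPI / sqrt(Ne), with Ne = 590.5 / tex_warp
Step 1: Ne = 590.5 / 36 = 16.403
Step 2: sqrt(Ne) = sqrt(16.403) = 4.0501
Step 3: K1 = 64 / 4.0501 = 15.8

15.8


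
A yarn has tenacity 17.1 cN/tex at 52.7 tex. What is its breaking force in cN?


Formula: Breaking force = Tenacity * Linear density
F = 17.1 cN/tex * 52.7 tex
F = 901.17 cN

901.17 cN


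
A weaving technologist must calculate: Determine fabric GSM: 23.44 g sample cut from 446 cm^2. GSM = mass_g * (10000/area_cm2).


Formula: GSM = mass_g / area_m2
Step 1: Convert area: 446 cm^2 = 446 / 10000 = 0.0446 m^2
Step 2: GSM = 23.44 g / 0.0446 m^2 = 525.6 g/m^2

525.6 g/m^2


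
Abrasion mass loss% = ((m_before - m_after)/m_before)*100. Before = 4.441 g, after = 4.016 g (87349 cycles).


Formula: Mass loss% = ((m_before - m_after) / m_before) * 100
Step 1: Mass loss = 4.441 - 4.016 = 0.425 g
Step 2: Ratio = 0.425 / 4.441 = 0.0956992
Step 3: Mass loss% = 0.0956992 * 100 = 9.56992% ≈ 9.57%

9.57%


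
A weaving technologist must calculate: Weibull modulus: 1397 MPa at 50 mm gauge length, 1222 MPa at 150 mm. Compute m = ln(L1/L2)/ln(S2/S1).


Formula: m = ln(L1/L2) / ln(S2/S1)
Step 1: ln(L1/L2) = ln(50/150) = -1.09861
Step 2: S2/S1 = 1222/1397 = 0.87473
Step 3: ln(S2/S1) = ln(0.87473) = -0.13384
Step 4: m = -1.09861 / -0.13384 = 8.21

8.21 (Weibull m)


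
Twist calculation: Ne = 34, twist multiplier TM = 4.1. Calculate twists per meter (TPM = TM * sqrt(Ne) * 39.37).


Formula: TPM = TM * sqrt(Ne) * 39.37
Step 1: sqrt(Ne) = sqrt(34) = 5.831
Step 2: TM * sqrt(Ne) = 4.1 * 5.831 = 23.9071
Step 3: TPM = 23.9071 * 39.37 = 941 twists/m

941 twists/m


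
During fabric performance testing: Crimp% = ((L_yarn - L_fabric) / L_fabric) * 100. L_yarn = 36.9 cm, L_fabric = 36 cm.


Formula: Crimp% = ((L_yarn - L_fabric) / L_fabric) * 100
Step 1: Extension = 36.9 - 36 = 0.9 cm
Step 2: Crimp% = (0.9 / 36) * 100
Step 3: Crimp% = 0.025 * 100 = 2.5%

2.5%


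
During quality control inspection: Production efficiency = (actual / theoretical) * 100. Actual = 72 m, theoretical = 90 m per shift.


Formula: Efficiency% = (Actual output / Theoretical output) * 100
Efficiency% = (72 / 90) * 100
Efficiency% = 0.8 * 100 = 80.0%

80.0%


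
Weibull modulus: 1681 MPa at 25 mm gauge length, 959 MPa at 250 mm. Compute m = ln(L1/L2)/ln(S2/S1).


Formula: m = ln(L1/L2) / ln(S2/S1)
Step 1: ln(L1/L2) = ln(25/250) = -2.30259
Step 2: S2/S1 = 959/1681 = 0.57049
Step 3: ln(S2/S1) = ln(0.57049) = -0.56126
Step 4: m = -2.30259 / -0.56126 = 4.10

4.10 (Weibull m)


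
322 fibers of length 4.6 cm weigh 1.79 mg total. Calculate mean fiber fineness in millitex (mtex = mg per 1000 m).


Formula: fineness (mtex) = mass (mg) / total length (km) = (mass_mg / total_length_m) * 1000
Step 1: Convert fiber length: 4.6 cm = 0.046 m
Step 2: Total fiber length = 322 * 0.046 = 14.812 m
Step 3: Linear density = 1.79 mg / 14.812 m = 0.1208 mg/m
Step 4: fineness = 0.1208 * 1000 = 120.8 mtex

120.8 mtex


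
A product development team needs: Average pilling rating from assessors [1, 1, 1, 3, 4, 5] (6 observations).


Formula: Mean = sum / count
Sum = 1 + 1 + 1 + 3 + 4 + 5 = 15
Mean = 15 / 6 = 2.5

2.5


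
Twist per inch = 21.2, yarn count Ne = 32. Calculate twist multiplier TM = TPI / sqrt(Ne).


Formula: TM = TPI / sqrt(Ne)
Step 1: sqrt(Ne) = sqrt(32) = 5.6569
Step 2: TM = 21.2 / 5.6569 = 3.75

3.75 TM


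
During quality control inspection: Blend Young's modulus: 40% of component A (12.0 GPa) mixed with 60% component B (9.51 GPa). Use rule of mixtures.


Formula: Blend property = (fraction_A * property_A) + (fraction_B * property_B)
Step 1: Contribution A = 40/100 * 12.0 GPa = 4.8 GPa
Step 2: Contribution B = 60/100 * 9.51 GPa = 5.706 GPa
Step 3: Blend Young's modulus = 4.8 + 5.706 = 10.506 GPa

10.506 GPa


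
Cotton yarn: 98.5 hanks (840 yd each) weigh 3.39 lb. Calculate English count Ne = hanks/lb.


Formula: Ne = hanks / mass_lb
Substituting: Ne = 98.5 / 3.39
Ne = 29.1

29.1 Ne


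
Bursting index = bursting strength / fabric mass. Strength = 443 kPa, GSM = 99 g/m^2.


Formula: Bursting Index = Bursting Strength / Fabric GSM
BI = 443 kPa / 99 g/m^2
BI = 4.475 kPa/(g/m^2)

4.475 kPa/(g/m^2)


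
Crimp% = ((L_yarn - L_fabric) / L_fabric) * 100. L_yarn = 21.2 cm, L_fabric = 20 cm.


Formula: Crimp% = ((L_yarn - L_fabric) / L_fabric) * 100
Step 1: Extension = 21.2 - 20 = 1.2 cm
Step 2: Crimp% = (1.2 / 20) * 100
Step 3: Crimp% = 0.06 * 100 = 6.0%

6.0%


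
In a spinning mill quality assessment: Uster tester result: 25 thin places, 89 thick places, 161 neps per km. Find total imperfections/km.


Formula: Total = thin places + thick places + neps
Total = 25 + 89 + 161
Total = 275 imperfections/km

275 imperfections/km


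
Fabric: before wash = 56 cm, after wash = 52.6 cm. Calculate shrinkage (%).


Formula: Shrinkage% = ((L_before - L_after) / L_before) * 100
Step 1: Shrinkage = 56 - 52.6 = 3.4 cm
Step 2: Shrinkage% = (3.4 / 56) * 100
Step 3: Shrinkage% = 0.060714 * 100 = 6.0714% ≈ 6.1%

6.1%


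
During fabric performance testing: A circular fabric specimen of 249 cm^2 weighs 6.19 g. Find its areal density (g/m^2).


Formula: GSM = mass_g / area_m2
Step 1: Convert area: 249 cm^2 = 249 / 10000 = 0.0249 m^2
Step 2: GSM = 6.19 g / 0.0249 m^2 = 248.6 g/m^2

248.6 g/m^2


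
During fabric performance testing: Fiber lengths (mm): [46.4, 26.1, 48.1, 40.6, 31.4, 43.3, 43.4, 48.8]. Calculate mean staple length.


Formula: Mean = sum of lengths / count
Sum = 46.4 + 26.1 + 48.1 + 40.6 + 31.4 + 43.3 + 43.4 + 48.8
Sum = 328.1 mm
Mean = 328.1 / 8 = 41.01 mm

41.01 mm


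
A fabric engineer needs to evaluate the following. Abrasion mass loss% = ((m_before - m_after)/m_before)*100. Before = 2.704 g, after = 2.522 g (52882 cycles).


Formula: Mass loss% = ((m_before - m_after) / m_before) * 100
Step 1: Mass loss = 2.704 - 2.522 = 0.182 g
Step 2: Ratio = 0.182 / 2.704 = 0.0673077
Step 3: Mass loss% = 0.0673077 * 100 = 6.73077% ≈ 6.73%

6.73%


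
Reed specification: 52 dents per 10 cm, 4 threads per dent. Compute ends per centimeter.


Formula: EPC = (dents per 10 cm * ends per dent) / 10
Step 1: Total ends per 10 cm = 52 * 4 = 208
Step 2: EPC = 208 / 10 = 20.8 ends/cm

20.8 ends/cm


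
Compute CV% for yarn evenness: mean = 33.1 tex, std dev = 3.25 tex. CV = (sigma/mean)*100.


Formula: CV% = (standard deviation / mean) * 100
Step 1: Ratio = 3.25 / 33.1 = 0.098187
Step 2: CV% = 0.098187 * 100 = 9.8187% ≈ 9.8%

9.8%


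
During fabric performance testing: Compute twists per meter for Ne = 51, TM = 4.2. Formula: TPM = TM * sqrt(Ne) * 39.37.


Formula: TPM = TM * sqrt(Ne) * 39.37
Step 1: sqrt(Ne) = sqrt(51) = 7.1414
Step 2: TM * sqrt(Ne) = 4.2 * 7.1414 = 29.9939
Step 3: TPM = 29.9939 * 39.37 = 1181 twists/m

1181 twists/m


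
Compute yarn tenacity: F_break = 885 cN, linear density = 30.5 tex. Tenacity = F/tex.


Formula: Tenacity = Breaking force / Linear density
Tenacity = 885 cN / 30.5 tex
Tenacity = 29.02 cN/tex

29.02 cN/tex


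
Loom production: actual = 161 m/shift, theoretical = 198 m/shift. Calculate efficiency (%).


Formula: Efficiency% = (Actual output / Theoretical output) * 100
Efficiency% = (161 / 198) * 100
Efficiency% = 0.813131 * 100 = 81.3131% ≈ 81.3%

81.3%


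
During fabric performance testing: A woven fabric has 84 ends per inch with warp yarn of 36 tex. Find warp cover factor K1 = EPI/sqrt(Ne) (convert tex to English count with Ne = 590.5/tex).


Formula: K1 = EPI / sqrt(Ne), with Ne = 590.5 / tex_warp
Step 1: Ne = 590.5 / 36 = 16.403
Step 2: sqrt(Ne) = sqrt(16.403) = 4.0501
Step 3: K1 = 84 / 4.0501 = 20.7

20.7


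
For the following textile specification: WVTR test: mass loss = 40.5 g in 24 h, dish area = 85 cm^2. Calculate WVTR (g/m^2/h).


Formula: WVTR = mass_loss / (area * time)
Step 1: Convert area: 85 cm^2 = 0.0085 m^2
Step 2: WVTR = 40.5 g / (0.0085 m^2 * 24 h)
Step 3: WVTR = 40.5 / 0.204 = 198.5 g/m^2/h

198.5 g/m^2/h


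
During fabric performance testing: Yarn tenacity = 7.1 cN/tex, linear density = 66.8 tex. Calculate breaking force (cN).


Formula: Breaking force = Tenacity * Linear density
F = 7.1 cN/tex * 66.8 tex
F = 474.28 cN

474.28 cN


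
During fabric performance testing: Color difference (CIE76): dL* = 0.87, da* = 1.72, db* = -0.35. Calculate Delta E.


Formula: Delta E = sqrt(dL*^2 + da*^2 + db*^2)
Step 1: dL*^2 = 0.87^2 = 0.7569
Step 2: da*^2 = 1.72^2 = 2.9584
Step 3: db*^2 = (-0.35)^2 = 0.1225
Step 4: Sum = 0.7569 + 2.9584 + 0.1225 = 3.8378
Step 5: Delta E = sqrt(3.8378) = 1.96

1.96 Delta E


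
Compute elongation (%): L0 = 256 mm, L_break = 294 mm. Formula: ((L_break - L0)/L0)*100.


Formula: Elongation (%) = ((L_break - L0) / L0) * 100
Step 1: Extension = 294 - 256 = 38 mm
Step 2: Elongation = (38 / 256) * 100
Step 3: Elongation = 0.148438 * 100 = 14.8438% ≈ 14.8%

14.8%


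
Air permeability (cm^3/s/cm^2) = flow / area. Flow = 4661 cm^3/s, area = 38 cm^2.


Formula: Air Permeability = Airflow / Test Area
AP = 4661 cm^3/s / 38 cm^2
AP = 122.7 cm^3/s/cm^2

122.7 cm^3/s/cm^2


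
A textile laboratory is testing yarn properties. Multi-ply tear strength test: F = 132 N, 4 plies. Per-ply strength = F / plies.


Formula: Per-ply strength = Total force / Number of plies
Per-ply = 132 N / 4
Per-ply = 33 N

33 N


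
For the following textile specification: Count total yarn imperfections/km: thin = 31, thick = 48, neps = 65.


Formula: Total = thin places + thick places + neps
Total = 31 + 48 + 65
Total = 144 imperfections/km

144 imperfections/km


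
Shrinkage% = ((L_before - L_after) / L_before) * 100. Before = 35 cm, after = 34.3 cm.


Formula: Shrinkage% = ((L_before - L_after) / L_before) * 100
Step 1: Shrinkage = 35 - 34.3 = 0.7 cm
Step 2: Shrinkage% = (0.7 / 35) * 100
Step 3: Shrinkage% = 0.02 * 100 = 2.0%

2.0%


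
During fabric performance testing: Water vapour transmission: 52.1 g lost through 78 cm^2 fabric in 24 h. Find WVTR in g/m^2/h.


Formula: WVTR = mass_loss / (area * time)
Step 1: Convert area: 78 cm^2 = 0.0078 m^2
Step 2: WVTR = 52.1 g / (0.0078 m^2 * 24 h)
Step 3: WVTR = 52.1 / 0.1872 = 278.3 g/m^2/h

278.3 g/m^2/h


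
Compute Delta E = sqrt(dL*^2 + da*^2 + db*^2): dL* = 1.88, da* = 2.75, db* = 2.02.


Formula: Delta E = sqrt(dL*^2 + da*^2 + db*^2)
Step 1: dL*^2 = 1.88^2 = 3.5344
Step 2: da*^2 = 2.75^2 = 7.5625
Step 3: db*^2 = 2.02^2 = 4.0804
Step 4: Sum = 3.5344 + 7.5625 + 4.0804 = 15.1773
Step 5: Delta E = sqrt(15.1773) = 3.9

3.9 Delta E


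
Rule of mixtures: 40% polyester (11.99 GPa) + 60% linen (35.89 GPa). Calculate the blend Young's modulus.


Formula: Blend property = (fraction_A * property_A) + (fraction_B * property_B)
Step 1: Contribution A = 40/100 * 11.99 GPa = 4.796 GPa
Step 2: Contribution B = 60/100 * 35.89 GPa = 21.534 GPa
Step 3: Blend Young's modulus = 4.796 + 21.534 = 26.33 GPa

26.33 GPa


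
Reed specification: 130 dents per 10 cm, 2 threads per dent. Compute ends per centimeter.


Formula: EPC = (dents per 10 cm * ends per dent) / 10
Step 1: Total ends per 10 cm = 130 * 2 = 260
Step 2: EPC = 260 / 10 = 26.0 ends/cm

26.0 ends/cm


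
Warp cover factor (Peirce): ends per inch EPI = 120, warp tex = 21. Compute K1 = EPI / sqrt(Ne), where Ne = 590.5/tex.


Formula: K1 = EPI / sqrt(Ne), with Ne = 590.5 / tex_warp
Step 1: Ne = 590.5 / 21 = 28.119
Step 2: sqrt(Ne) = sqrt(28.119) = 5.3027
Step 3: K1 = 120 / 5.3027 = 22.6

22.6


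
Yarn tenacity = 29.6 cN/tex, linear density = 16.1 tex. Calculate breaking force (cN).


Formula: Breaking force = Tenacity * Linear density
F = 29.6 cN/tex * 16.1 tex
F = 476.56 cN

476.56 cN


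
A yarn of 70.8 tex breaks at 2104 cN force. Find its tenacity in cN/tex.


Formula: Tenacity = Breaking force / Linear density
Tenacity = 2104 cN / 70.8 tex
Tenacity = 29.72 cN/tex

29.72 cN/tex


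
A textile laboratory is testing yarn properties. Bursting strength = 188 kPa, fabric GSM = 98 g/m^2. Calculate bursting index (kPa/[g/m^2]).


Formula: Bursting Index = Bursting Strength / Fabric GSM
BI = 188 kPa / 98 g/m^2
BI = 1.918 kPa/(g/m^2)

1.918 kPa/(g/m^2)


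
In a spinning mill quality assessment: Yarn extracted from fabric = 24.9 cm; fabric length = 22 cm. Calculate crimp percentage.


Formula: Crimp% = ((L_yarn - L_fabric) / L_fabric) * 100
Step 1: Extension = 24.9 - 22 = 2.9 cm
Step 2: Crimp% = (2.9 / 22) * 100
Step 3: Crimp% = 0.131818 * 100 = 13.1818% ≈ 13.2%

13.2%


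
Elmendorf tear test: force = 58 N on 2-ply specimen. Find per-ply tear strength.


Formula: Per-ply strength = Total force / Number of plies
Per-ply = 58 N / 2
Per-ply = 29 N

29 N


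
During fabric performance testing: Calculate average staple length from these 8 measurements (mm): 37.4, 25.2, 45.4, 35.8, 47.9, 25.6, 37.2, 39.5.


Formula: Mean = sum of lengths / count
Sum = 37.4 + 25.2 + 45.4 + 35.8 + 47.9 + 25.6 + 37.2 + 39.5
Sum = 294.0 mm
Mean = 294.0 / 8 = 36.75 mm

36.75 mm


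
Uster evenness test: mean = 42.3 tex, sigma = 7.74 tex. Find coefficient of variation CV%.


Formula: CV% = (standard deviation / mean) * 100
Step 1: Ratio = 7.74 / 42.3 = 0.182979
Step 2: CV% = 0.182979 * 100 = 18.2979% ≈ 18.3%

18.3%


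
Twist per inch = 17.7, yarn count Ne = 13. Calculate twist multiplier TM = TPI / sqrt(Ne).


Formula: TM = TPI / sqrt(Ne)
Step 1: sqrt(Ne) = sqrt(13) = 3.6056
Step 2: TM = 17.7 / 3.6056 = 4.91

4.91 TM


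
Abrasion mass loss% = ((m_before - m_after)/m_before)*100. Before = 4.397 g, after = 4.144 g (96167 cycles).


Formula: Mass loss% = ((m_before - m_after) / m_before) * 100
Step 1: Mass loss = 4.397 - 4.144 = 0.253 g
Step 2: Ratio = 0.253 / 4.397 = 0.0575392
Step 3: Mass loss% = 0.0575392 * 100 = 5.75392% ≈ 5.75%

5.75%


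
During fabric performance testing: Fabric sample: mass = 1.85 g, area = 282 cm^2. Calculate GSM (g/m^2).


Formula: GSM = mass_g / area_m2
Step 1: Convert area: 282 cm^2 = 282 / 10000 = 0.0282 m^2
Step 2: GSM = 1.85 g / 0.0282 m^2 = 65.6 g/m^2

65.6 g/m^2


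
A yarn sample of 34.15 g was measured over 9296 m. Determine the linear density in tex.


Formula: Tex = (mass_g / length_m) * 1000
Substituting: Tex = (34.15 / 9296) * 1000
Intermediate: 34.15 / 9296 = 0.00367362 g/m
Tex = 0.00367362 * 1000 = 3.67 tex

3.67 tex
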